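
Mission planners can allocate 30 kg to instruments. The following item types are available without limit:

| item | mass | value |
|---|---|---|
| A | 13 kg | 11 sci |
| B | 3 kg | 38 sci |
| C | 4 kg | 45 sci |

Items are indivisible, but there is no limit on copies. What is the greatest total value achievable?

Best value-per-unit is B at 38/3, and filling with it alone uses mass 10×3=30. No mix of the others beats 10×38 = 380.

380 sci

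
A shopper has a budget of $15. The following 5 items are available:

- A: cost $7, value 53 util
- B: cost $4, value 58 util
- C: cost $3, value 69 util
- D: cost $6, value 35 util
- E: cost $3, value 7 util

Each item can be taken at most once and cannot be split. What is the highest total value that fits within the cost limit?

180 util

Check high-value combinations within $15:
- A+B+C: cost 7+4+3=14, value 53+58+69=180
- B+C+D: cost 4+3+6=13, value 58+69+35=162
- B+C+E: cost 4+3+3=10, value 58+69+7=134
- A+C+E: cost 7+3+3=13, value 53+69+7=129
- B+C: cost 4+3=7, value 58+69=127
Best: 180 util.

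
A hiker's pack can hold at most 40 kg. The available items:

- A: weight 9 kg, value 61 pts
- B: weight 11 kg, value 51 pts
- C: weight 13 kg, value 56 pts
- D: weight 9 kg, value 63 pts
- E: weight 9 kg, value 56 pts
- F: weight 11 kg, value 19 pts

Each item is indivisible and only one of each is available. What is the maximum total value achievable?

236 pts

Check high-value combinations within 40 kg:
- A+C+D+E: weight 9+13+9+9=40, value 61+56+63+56=236
- A+B+D+E: weight 9+11+9+9=38, value 61+51+63+56=231
- A+D+E+F: weight 9+9+9+11=38, value 61+63+56+19=199
- A+B+D+F: weight 9+11+9+11=40, value 61+51+63+19=194
- B+D+E+F: weight 11+9+9+11=40, value 51+63+56+19=189
Best: 236 pts.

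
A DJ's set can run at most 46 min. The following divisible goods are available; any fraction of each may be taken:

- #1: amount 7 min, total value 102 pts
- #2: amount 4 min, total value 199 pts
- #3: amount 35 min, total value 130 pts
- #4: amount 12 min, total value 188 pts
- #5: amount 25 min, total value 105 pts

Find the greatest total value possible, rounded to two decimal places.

Take in order of value per unit:
- #2 (199/4 per unit): all 4 → value 199, running total 199.00
- #4 (188/12 per unit): all 12 → value 188, running total 387.00
- #1 (102/7 per unit): all 7 → value 102, running total 489.00
- #5 (105/25 per unit): 23 of 25 → value 23×105/25 = 96.6000, running total 585.60
Total 585.60.

585.60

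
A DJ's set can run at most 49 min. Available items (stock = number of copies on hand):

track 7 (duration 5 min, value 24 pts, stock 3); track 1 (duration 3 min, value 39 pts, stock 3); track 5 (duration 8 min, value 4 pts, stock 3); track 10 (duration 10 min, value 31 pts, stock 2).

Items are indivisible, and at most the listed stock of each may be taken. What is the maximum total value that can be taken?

251 pts

Best selections within duration 49 and stock limits:
- 3×track 7 + 3×track 1 + 2×track 10: duration 44, value 251
- 2×track 7 + 3×track 1 + 1×track 5 + 2×track 10: duration 47, value 231
Best: 251 pts.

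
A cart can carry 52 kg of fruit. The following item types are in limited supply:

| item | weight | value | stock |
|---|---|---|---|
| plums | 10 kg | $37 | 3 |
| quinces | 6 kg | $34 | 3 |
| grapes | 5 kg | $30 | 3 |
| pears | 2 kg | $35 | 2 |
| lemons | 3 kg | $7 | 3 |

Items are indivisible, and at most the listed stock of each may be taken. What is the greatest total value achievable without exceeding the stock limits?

$306

Top feasible selections:
- 1×plums + 3×quinces + 3×grapes + 2×pears + 1×lemons: weight 50, value 306
- 2×plums + 3×quinces + 2×grapes + 2×pears: weight 52, value 306
Best: $306.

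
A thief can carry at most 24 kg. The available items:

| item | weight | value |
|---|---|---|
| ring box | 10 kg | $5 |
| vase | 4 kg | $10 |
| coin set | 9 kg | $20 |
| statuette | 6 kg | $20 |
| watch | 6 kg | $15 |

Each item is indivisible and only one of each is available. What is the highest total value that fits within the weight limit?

Check high-value combinations within 24 kg:
- coin set+statuette+watch: weight 9+6+6=21, value 20+20+15=55
- vase+coin set+statuette: weight 4+9+6=19, value 10+20+20=50
- vase+statuette+watch: weight 4+6+6=16, value 10+20+15=45
Best: $55.

$55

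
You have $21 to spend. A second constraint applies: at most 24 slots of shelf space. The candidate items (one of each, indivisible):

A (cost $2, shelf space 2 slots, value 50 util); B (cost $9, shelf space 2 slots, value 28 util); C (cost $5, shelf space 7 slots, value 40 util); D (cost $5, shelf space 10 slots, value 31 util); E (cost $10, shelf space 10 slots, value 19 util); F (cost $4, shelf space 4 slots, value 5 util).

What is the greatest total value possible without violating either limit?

149 util

Feasible sets respecting both limits:
- A+B+C+D: cost 21, shelf space 21, value 149
- A+C+D+F: cost 16, shelf space 23, value 126
- A+B+C+F: cost 20, shelf space 15, value 123
Best: 149 util.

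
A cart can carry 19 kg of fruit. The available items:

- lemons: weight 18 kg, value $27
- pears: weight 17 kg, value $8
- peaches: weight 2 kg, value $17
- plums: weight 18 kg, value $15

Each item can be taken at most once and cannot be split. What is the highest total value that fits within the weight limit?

$27

Check high-value combinations within 19 kg:
- lemons: weight 18, value 27
- pears+peaches: weight 17+2=19, value 8+17=25
- peaches: weight 2, value 17
Best: $27.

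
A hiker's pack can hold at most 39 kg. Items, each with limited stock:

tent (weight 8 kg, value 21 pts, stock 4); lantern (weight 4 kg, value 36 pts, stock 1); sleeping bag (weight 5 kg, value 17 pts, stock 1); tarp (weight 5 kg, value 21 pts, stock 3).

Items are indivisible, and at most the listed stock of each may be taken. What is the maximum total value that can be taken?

Top feasible selections:
- 2×tent + 1×lantern + 3×tarp: weight 35, value 141
- 3×tent + 1×lantern + 2×tarp: weight 38, value 141
Best: 141 pts.

141 pts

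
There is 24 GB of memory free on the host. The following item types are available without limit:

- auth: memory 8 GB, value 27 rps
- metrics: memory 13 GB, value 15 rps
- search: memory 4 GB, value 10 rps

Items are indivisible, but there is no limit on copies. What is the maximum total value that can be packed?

81 rps

Best value-per-unit is auth at 27/8, and filling with it alone uses memory 3×8=24. No mix of the others beats 3×27 = 81.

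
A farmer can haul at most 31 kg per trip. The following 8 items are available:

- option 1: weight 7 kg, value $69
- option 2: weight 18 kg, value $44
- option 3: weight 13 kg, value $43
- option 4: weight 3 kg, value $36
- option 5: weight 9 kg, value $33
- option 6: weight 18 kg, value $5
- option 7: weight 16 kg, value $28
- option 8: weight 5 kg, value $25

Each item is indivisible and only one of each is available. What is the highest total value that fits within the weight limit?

$173

Check high-value combinations within 31 kg:
- option 1+option 3+option 4+option 8: weight 7+13+3+5=28, value 69+43+36+25=173
- option 1+option 4+option 5+option 8: weight 7+3+9+5=24, value 69+36+33+25=163
- option 1+option 4+option 7+option 8: weight 7+3+16+5=31, value 69+36+28+25=158
- option 1+option 2+option 4: weight 7+18+3=28, value 69+44+36=149
- option 1+option 3+option 4: weight 7+13+3=23, value 69+43+36=148
Best: $173.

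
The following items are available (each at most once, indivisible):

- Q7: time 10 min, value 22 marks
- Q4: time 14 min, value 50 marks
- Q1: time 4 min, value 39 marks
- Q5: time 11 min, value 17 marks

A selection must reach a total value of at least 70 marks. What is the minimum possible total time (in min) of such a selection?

18

Subsets with value ≥ 70, sorted by total time:
- Q4+Q1: time 18, value 89
- Q7+Q4: time 24, value 72
- Q7+Q1+Q5: time 25, value 78
Minimum time: 18 min.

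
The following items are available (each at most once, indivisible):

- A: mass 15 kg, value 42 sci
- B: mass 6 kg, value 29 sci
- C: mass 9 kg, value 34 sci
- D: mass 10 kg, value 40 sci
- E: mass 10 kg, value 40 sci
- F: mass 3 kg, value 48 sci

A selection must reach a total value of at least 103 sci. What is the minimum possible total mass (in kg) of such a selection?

18

Subsets with value ≥ 103, sorted by total mass:
- B+C+F: mass 18, value 111
- B+D+F: mass 19, value 117
- B+E+F: mass 19, value 117
Minimum mass: 18 kg.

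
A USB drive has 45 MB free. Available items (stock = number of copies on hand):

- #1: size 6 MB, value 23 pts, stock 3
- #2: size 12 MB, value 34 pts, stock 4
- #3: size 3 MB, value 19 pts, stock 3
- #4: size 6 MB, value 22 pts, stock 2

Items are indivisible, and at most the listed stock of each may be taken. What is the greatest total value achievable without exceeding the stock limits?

Top feasible selections:
- 3×#1 + 1×#2 + 3×#3 + 1×#4: size 45, value 182
- 2×#1 + 1×#2 + 3×#3 + 2×#4: size 45, value 181
- 2×#1 + 2×#2 + 3×#3: size 45, value 171
- 3×#1 + 3×#3 + 2×#4: size 39, value 170
Best: 182 pts.

182 pts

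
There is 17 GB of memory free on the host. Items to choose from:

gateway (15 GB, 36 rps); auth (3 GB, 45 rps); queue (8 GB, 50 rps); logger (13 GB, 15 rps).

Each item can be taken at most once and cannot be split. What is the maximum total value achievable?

This is a 0/1 knapsack; check combinations near the capacity.
- auth+queue: memory 3+8=11, value 45+50=95
- auth+logger: memory 3+13=16, value 45+15=60
- queue: memory 8, value 50
Best: 95 rps.

95 rps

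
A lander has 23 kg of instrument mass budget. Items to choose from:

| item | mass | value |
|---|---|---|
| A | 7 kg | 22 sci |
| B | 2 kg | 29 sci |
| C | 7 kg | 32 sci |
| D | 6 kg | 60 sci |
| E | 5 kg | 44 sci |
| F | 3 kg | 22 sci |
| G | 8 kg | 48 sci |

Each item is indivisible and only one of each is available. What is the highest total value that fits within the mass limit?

187 sci

Check high-value combinations within 23 kg:
- B+C+D+E+F: mass 2+7+6+5+3=23, value 29+32+60+44+22=187
- B+D+E+G: mass 2+6+5+8=21, value 29+60+44+48=181
- A+B+D+E+F: mass 7+2+6+5+3=23, value 22+29+60+44+22=177
Best: 187 sci.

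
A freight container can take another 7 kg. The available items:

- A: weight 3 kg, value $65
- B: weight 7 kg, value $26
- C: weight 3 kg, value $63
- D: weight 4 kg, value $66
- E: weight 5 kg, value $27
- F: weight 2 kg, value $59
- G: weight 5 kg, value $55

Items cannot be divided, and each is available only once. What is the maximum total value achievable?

Check high-value combinations within 7 kg:
- A+D: weight 3+4=7, value 65+66=131
- C+D: weight 3+4=7, value 63+66=129
- A+C: weight 3+3=6, value 65+63=128
- D+F: weight 4+2=6, value 66+59=125
- A+F: weight 3+2=5, value 65+59=124
Best: $131.

$131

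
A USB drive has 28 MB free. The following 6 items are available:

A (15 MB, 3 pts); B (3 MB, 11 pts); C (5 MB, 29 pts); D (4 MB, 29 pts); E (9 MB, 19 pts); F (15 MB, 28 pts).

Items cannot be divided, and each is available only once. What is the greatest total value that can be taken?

97 pts

This is a 0/1 knapsack; check combinations near the capacity.
- B+C+D+F: size 3+5+4+15=27, value 11+29+29+28=97
- B+C+D+E: size 3+5+4+9=21, value 11+29+29+19=88
- C+D+F: size 5+4+15=24, value 29+29+28=86
- C+D+E: size 5+4+9=18, value 29+29+19=77
Best: 97 pts.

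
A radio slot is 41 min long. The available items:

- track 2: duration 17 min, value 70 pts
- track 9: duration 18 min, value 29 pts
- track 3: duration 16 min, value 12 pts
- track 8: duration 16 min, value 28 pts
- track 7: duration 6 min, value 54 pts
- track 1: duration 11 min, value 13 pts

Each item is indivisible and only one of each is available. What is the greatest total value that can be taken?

Check high-value combinations within 41 min:
- track 2+track 9+track 7: duration 17+18+6=41, value 70+29+54=153
- track 2+track 8+track 7: duration 17+16+6=39, value 70+28+54=152
- track 2+track 7+track 1: duration 17+6+11=34, value 70+54+13=137
Best: 153 pts.

153 pts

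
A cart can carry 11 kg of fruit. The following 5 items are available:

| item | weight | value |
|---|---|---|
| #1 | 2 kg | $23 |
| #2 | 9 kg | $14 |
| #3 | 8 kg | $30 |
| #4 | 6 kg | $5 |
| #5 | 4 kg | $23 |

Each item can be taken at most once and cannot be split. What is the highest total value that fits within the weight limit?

Check high-value combinations within 11 kg:
- #1+#3: weight 2+8=10, value 23+30=53
- #1+#5: weight 2+4=6, value 23+23=46
- #1+#2: weight 2+9=11, value 23+14=37
- #3: weight 8, value 30
Best: $53.

$53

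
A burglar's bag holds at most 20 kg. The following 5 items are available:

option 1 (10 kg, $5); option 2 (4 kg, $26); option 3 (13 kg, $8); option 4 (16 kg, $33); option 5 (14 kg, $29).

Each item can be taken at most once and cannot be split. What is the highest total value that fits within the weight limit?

Check high-value combinations within 20 kg:
- option 2+option 4: weight 4+16=20, value 26+33=59
- option 2+option 5: weight 4+14=18, value 26+29=55
- option 2+option 3: weight 4+13=17, value 26+8=34
Best: $59.

$59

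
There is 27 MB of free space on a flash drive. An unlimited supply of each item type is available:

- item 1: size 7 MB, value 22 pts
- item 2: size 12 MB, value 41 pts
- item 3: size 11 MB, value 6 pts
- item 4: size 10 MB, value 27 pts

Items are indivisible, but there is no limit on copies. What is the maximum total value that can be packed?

85 pts

Best value-per-unit is item 2 at 41/12; filling with it alone gives 2×41 = 82.
Optimal mix: 2×item 1 + 1×item 2 → size 26, value 85.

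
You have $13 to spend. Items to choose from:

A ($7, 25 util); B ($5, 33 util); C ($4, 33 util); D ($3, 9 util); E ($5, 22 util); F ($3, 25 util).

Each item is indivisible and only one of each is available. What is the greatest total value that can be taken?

91 util

Check high-value combinations within $13:
- B+C+F: cost 5+4+3=12, value 33+33+25=91
- C+E+F: cost 4+5+3=12, value 33+22+25=80
- B+E+F: cost 5+5+3=13, value 33+22+25=80
Best: 91 util.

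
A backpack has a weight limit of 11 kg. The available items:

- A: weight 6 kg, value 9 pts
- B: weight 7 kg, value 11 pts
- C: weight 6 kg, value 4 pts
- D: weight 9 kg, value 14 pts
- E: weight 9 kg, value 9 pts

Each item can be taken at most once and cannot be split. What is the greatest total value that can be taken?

This is a 0/1 knapsack; check combinations near the capacity.
- D: weight 9, value 14
- B: weight 7, value 11
- A: weight 6, value 9
Best: 14 pts.

14 pts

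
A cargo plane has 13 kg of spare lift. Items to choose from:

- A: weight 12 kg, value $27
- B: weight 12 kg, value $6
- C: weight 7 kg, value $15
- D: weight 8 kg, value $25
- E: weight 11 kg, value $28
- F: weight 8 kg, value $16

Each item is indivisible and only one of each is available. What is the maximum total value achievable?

Check high-value combinations within 13 kg:
- E: weight 11, value 28
- A: weight 12, value 27
- D: weight 8, value 25
- F: weight 8, value 16
- C: weight 7, value 15
Best: $28.

$28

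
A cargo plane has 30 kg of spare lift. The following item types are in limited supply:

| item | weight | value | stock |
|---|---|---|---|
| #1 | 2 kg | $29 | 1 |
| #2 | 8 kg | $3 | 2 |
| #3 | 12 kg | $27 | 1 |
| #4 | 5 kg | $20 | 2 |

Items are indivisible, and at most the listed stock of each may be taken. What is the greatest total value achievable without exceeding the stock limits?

Top feasible selections:
- 1×#1 + 1×#3 + 2×#4: weight 24, value 96
- 1×#1 + 1×#2 + 1×#3 + 1×#4: weight 27, value 79
- 1×#1 + 1×#3 + 1×#4: weight 19, value 76
Best: $96.

$96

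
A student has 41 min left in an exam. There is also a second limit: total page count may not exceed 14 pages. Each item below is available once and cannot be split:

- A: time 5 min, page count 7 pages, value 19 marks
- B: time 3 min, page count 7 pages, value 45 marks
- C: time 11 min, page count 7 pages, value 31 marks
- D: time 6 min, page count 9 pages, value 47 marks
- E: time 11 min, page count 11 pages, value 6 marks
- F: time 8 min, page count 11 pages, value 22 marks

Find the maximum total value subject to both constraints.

76 marks

Feasible sets respecting both limits:
- B+C: time 14, page count 14, value 76
- A+B: time 8, page count 14, value 64
- A+C: time 16, page count 14, value 50
Best: 76 marks.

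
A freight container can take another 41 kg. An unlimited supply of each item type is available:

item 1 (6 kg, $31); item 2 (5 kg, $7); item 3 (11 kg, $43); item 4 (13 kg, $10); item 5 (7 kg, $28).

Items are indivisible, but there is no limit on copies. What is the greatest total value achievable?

Best value-per-unit is item 1 at 31/6; filling with it alone gives 6×31 = 186.
Optimal mix: 5×item 1 + 1×item 3 → weight 41, value 198.

$198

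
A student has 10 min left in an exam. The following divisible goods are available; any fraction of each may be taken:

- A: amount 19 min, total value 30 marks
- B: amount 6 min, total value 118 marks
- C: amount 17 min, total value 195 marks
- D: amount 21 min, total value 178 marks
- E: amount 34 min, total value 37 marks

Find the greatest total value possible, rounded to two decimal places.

Take in order of value per unit:
- B (118/6 per unit): all 6 → value 118, running total 118.00
- C (195/17 per unit): 4 of 17 → value 4×195/17 = 45.8824, running total 163.88
Total 163.88.

163.88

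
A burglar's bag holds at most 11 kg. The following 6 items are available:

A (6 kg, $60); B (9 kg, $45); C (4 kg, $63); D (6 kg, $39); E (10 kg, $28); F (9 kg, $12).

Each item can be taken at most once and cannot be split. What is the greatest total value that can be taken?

Check high-value combinations within 11 kg:
- A+C: weight 6+4=10, value 60+63=123
- C+D: weight 4+6=10, value 63+39=102
- C: weight 4, value 63
- A: weight 6, value 60
- B: weight 9, value 45
Best: $123.

$123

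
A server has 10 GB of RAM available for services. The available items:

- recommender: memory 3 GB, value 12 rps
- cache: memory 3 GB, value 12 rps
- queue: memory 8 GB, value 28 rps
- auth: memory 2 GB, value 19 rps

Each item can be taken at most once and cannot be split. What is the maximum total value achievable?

Check high-value combinations within 10 GB:
- queue+auth: memory 8+2=10, value 28+19=47
- recommender+cache+auth: memory 3+3+2=8, value 12+12+19=43
- recommender+auth: memory 3+2=5, value 12+19=31
Best: 47 rps.

47 rps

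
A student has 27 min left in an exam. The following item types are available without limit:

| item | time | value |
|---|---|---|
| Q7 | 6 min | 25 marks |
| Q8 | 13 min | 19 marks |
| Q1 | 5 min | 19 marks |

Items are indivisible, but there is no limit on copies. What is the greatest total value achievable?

107 marks

Best value-per-unit is Q7 at 25/6; filling with it alone gives 4×25 = 100.
Optimal mix: 2×Q7 + 3×Q1 → time 27, value 107.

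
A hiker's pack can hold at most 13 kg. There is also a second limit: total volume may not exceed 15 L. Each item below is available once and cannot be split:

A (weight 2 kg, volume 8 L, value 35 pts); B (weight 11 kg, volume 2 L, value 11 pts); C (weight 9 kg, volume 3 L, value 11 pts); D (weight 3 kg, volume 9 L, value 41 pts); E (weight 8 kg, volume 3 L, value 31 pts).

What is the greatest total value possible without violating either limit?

72 pts

Feasible sets respecting both limits:
- D+E: weight 11, volume 12, value 72
- A+E: weight 10, volume 11, value 66
- C+D: weight 12, volume 12, value 52
- A+B: weight 13, volume 10, value 46
Best: 72 pts.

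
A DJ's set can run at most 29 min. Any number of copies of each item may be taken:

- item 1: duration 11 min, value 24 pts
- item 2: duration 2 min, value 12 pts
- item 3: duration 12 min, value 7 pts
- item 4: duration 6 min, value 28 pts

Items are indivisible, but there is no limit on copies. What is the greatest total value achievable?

Best value-per-unit is item 2 at 12/2, and filling with it alone uses duration 14×2=28. No mix of the others beats 14×12 = 168.

168 pts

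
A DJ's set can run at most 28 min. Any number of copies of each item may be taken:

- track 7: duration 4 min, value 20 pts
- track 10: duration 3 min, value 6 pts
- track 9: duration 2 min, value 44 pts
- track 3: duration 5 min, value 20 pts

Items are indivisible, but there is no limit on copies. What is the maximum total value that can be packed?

616 pts

Best value-per-unit is track 9 at 44/2, and filling with it alone uses duration 14×2=28. No mix of the others beats 14×44 = 616.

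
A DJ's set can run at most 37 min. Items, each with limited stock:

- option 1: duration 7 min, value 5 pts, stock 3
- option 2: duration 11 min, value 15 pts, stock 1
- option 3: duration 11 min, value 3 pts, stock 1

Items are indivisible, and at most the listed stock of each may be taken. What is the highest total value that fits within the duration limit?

Top feasible selections:
- 3×option 1 + 1×option 2: duration 32, value 30
- 2×option 1 + 1×option 2 + 1×option 3: duration 36, value 28
Best: 30 pts.

30 pts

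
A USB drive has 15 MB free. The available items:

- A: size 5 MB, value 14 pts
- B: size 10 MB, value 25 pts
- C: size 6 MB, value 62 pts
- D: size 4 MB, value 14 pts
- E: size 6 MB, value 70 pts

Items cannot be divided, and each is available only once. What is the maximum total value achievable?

Check high-value combinations within 15 MB:
- C+E: size 6+6=12, value 62+70=132
- A+D+E: size 5+4+6=15, value 14+14+70=98
- A+C+D: size 5+6+4=15, value 14+62+14=90
- D+E: size 4+6=10, value 14+70=84
- A+E: size 5+6=11, value 14+70=84
Best: 132 pts.

132 pts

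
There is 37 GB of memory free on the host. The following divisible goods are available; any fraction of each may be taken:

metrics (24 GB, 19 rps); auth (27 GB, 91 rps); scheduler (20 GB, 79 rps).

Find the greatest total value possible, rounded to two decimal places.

136.30

Take in order of value per unit:
- scheduler (79/20 per unit): all 20 → value 79, running total 79.00
- auth (91/27 per unit): 17 of 27 → value 17×91/27 = 57.2963, running total 136.30
Total 136.30.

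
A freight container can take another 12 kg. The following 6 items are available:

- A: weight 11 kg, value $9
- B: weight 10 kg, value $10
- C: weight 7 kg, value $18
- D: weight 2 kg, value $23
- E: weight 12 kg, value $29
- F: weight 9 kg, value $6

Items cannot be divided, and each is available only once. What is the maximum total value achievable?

Check high-value combinations within 12 kg:
- C+D: weight 7+2=9, value 18+23=41
- B+D: weight 10+2=12, value 10+23=33
- D+F: weight 2+9=11, value 23+6=29
- E: weight 12, value 29
Best: $41.

$41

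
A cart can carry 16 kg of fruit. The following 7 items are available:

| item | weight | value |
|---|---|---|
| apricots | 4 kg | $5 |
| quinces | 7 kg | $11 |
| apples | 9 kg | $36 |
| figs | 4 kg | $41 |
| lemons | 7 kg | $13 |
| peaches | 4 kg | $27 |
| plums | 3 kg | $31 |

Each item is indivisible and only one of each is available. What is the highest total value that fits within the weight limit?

$108

Check high-value combinations within 16 kg:
- apples+figs+plums: weight 9+4+3=16, value 36+41+31=108
- apricots+figs+peaches+plums: weight 4+4+4+3=15, value 5+41+27+31=104
- figs+peaches+plums: weight 4+4+3=11, value 41+27+31=99
Best: $108.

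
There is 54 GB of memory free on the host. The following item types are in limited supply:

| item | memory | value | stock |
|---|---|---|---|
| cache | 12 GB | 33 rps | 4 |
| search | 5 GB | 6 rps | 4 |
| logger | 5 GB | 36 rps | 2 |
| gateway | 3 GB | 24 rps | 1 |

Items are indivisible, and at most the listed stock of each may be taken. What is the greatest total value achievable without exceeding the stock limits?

Best selections within memory 54 and stock limits:
- 3×cache + 1×search + 2×logger + 1×gateway: memory 54, value 201
- 3×cache + 2×logger + 1×gateway: memory 49, value 195
- 2×cache + 3×search + 2×logger + 1×gateway: memory 52, value 180
Best: 201 rps.

201 rps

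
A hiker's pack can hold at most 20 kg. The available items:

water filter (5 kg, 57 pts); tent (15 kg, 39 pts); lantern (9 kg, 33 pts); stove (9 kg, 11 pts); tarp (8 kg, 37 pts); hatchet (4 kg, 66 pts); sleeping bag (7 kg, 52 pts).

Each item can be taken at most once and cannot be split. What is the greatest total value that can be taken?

Check high-value combinations within 20 kg:
- water filter+hatchet+sleeping bag: weight 5+4+7=16, value 57+66+52=175
- water filter+tarp+hatchet: weight 5+8+4=17, value 57+37+66=160
- water filter+lantern+hatchet: weight 5+9+4=18, value 57+33+66=156
- tarp+hatchet+sleeping bag: weight 8+4+7=19, value 37+66+52=155
Best: 175 pts.

175 pts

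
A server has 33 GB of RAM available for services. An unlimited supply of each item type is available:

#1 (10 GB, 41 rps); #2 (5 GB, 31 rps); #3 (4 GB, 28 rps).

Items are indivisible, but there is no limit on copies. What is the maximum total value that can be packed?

Best value-per-unit is #3 at 28/4; filling with it alone gives 8×28 = 224.
Optimal mix: 1×#2 + 7×#3 → memory 33, value 227.

227 rps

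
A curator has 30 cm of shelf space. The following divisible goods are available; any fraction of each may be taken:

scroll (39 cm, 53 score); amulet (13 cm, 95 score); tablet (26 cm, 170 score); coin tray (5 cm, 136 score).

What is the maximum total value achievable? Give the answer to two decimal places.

309.46

Take in order of value per unit:
- coin tray (136/5 per unit): all 5 → value 136, running total 136.00
- amulet (95/13 per unit): all 13 → value 95, running total 231.00
- tablet (170/26 per unit): 12 of 26 → value 12×170/26 = 78.4615, running total 309.46
Total 309.46.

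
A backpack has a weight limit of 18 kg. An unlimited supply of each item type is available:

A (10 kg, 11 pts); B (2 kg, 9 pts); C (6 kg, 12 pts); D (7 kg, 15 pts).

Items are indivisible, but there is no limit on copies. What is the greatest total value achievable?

Best value-per-unit is B at 9/2, and filling with it alone uses weight 9×2=18. No mix of the others beats 9×9 = 81.

81 pts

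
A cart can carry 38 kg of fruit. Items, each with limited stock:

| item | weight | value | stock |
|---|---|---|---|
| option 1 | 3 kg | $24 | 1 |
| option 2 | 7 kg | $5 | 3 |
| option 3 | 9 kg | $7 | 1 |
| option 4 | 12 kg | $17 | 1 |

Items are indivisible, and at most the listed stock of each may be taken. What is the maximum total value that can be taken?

Top feasible selections:
- 1×option 1 + 2×option 2 + 1×option 3 + 1×option 4: weight 38, value 58
- 1×option 1 + 3×option 2 + 1×option 4: weight 36, value 56
- 1×option 1 + 1×option 2 + 1×option 3 + 1×option 4: weight 31, value 53
Best: $58.

$58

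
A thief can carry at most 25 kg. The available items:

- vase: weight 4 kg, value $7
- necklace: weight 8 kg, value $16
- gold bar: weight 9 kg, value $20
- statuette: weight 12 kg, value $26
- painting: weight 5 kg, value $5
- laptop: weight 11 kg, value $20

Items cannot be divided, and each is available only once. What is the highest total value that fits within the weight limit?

$53

Check high-value combinations within 25 kg:
- vase+gold bar+statuette: weight 4+9+12=25, value 7+20+26=53
- vase+necklace+statuette: weight 4+8+12=24, value 7+16+26=49
- vase+gold bar+laptop: weight 4+9+11=24, value 7+20+20=47
- necklace+statuette+painting: weight 8+12+5=25, value 16+26+5=47
- gold bar+statuette: weight 9+12=21, value 20+26=46
Best: $53.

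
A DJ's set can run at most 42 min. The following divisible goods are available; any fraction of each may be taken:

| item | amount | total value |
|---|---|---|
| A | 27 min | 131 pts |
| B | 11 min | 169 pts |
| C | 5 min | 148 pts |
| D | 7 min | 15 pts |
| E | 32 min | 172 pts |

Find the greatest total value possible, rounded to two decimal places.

Take in order of value per unit:
- C (148/5 per unit): all 5 → value 148, running total 148.00
- B (169/11 per unit): all 11 → value 169, running total 317.00
- E (172/32 per unit): 26 of 32 → value 26×172/32 = 139.7500, running total 456.75
Total 456.75.

456.75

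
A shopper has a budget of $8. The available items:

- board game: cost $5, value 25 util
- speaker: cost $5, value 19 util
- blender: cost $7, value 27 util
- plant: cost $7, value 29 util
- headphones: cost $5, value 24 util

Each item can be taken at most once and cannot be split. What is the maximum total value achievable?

29 util

Check high-value combinations within $8:
- plant: cost 7, value 29
- blender: cost 7, value 27
- board game: cost 5, value 25
Best: 29 util.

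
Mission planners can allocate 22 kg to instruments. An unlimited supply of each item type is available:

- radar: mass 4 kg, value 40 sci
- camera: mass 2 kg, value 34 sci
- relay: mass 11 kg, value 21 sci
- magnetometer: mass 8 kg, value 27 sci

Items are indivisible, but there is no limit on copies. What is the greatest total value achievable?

Best value-per-unit is camera at 34/2, and filling with it alone uses mass 11×2=22. No mix of the others beats 11×34 = 374.

374 sci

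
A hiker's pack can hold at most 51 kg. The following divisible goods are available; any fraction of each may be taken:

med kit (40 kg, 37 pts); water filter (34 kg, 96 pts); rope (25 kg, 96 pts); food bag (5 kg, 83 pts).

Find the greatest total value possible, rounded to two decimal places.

Take in order of value per unit:
- food bag (83/5 per unit): all 5 → value 83, running total 83.00
- rope (96/25 per unit): all 25 → value 96, running total 179.00
- water filter (96/34 per unit): 21 of 34 → value 21×96/34 = 59.2941, running total 238.29
Total 238.29.

238.29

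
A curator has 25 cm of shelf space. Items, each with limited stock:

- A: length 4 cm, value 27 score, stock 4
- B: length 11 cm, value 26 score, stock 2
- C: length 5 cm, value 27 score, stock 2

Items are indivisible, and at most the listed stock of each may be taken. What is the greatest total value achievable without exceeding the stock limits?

135 score

Top feasible selections:
- 4×A + 1×C: length 21, value 135
- 3×A + 2×C: length 22, value 135
Best: 135 score.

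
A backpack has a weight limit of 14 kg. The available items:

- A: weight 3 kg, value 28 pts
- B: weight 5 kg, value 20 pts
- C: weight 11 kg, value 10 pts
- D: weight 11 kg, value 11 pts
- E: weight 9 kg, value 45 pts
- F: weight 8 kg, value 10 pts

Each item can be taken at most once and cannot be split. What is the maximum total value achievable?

Check high-value combinations within 14 kg:
- A+E: weight 3+9=12, value 28+45=73
- B+E: weight 5+9=14, value 20+45=65
- A+B: weight 3+5=8, value 28+20=48
- E: weight 9, value 45
Best: 73 pts.

73 pts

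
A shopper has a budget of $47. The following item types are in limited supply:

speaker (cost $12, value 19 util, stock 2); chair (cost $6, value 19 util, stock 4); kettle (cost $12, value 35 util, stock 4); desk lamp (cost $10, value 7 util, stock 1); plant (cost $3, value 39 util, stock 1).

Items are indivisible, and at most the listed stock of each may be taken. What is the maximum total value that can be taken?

166 util

Best selections within cost 47 and stock limits:
- 3×chair + 2×kettle + 1×plant: cost 45, value 166
- 1×chair + 3×kettle + 1×plant: cost 45, value 163
- 4×chair + 1×kettle + 1×plant: cost 39, value 150
- 1×speaker + 3×chair + 1×kettle + 1×plant: cost 45, value 150
Best: 166 util.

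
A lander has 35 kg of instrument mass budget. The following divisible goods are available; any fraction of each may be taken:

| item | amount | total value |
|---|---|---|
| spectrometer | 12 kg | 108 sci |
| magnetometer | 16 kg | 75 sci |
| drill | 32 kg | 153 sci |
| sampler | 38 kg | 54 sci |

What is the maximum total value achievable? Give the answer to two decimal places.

Take in order of value per unit:
- spectrometer (108/12 per unit): all 12 → value 108, running total 108.00
- drill (153/32 per unit): 23 of 32 → value 23×153/32 = 109.9688, running total 217.97
Total 217.97.

217.97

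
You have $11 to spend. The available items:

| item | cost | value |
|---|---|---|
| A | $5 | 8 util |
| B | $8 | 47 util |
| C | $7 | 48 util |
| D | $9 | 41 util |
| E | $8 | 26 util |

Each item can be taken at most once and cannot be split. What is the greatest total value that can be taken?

48 util

Check high-value combinations within $11:
- C: cost 7, value 48
- B: cost 8, value 47
- D: cost 9, value 41
Best: 48 util.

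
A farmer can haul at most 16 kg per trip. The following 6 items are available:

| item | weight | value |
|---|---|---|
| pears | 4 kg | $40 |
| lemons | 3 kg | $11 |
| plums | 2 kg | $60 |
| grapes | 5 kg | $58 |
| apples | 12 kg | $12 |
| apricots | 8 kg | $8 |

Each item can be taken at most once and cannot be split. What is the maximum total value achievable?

Check high-value combinations within 16 kg:
- pears+lemons+plums+grapes: weight 4+3+2+5=14, value 40+11+60+58=169
- pears+plums+grapes: weight 4+2+5=11, value 40+60+58=158
- lemons+plums+grapes: weight 3+2+5=10, value 11+60+58=129
Best: $169.

$169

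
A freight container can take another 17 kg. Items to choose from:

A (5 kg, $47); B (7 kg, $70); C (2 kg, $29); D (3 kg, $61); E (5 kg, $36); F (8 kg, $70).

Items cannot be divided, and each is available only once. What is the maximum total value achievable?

Check high-value combinations within 17 kg:
- A+B+C+D: weight 5+7+2+3=17, value 47+70+29+61=207
- B+C+D+E: weight 7+2+3+5=17, value 70+29+61+36=196
- A+B+D: weight 5+7+3=15, value 47+70+61=178
- A+D+F: weight 5+3+8=16, value 47+61+70=178
Best: $207.

$207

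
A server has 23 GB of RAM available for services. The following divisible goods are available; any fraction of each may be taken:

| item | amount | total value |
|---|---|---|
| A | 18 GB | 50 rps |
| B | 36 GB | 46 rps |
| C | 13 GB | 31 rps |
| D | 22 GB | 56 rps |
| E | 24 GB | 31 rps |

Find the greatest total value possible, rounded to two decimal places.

Take in order of value per unit:
- A (50/18 per unit): all 18 → value 50, running total 50.00
- D (56/22 per unit): 5 of 22 → value 5×56/22 = 12.7273, running total 62.73
Total 62.73.

62.73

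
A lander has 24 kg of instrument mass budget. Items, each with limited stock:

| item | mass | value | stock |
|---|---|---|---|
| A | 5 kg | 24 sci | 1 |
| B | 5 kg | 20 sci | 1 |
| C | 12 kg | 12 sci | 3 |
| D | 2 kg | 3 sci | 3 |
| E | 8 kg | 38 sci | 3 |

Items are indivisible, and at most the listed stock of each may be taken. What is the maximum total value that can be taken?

114 sci

Top feasible selections:
- 3×E: mass 24, value 114
- 1×A + 1×D + 2×E: mass 23, value 103
- 1×A + 2×E: mass 21, value 100
- 1×B + 1×D + 2×E: mass 23, value 99
Best: 114 sci.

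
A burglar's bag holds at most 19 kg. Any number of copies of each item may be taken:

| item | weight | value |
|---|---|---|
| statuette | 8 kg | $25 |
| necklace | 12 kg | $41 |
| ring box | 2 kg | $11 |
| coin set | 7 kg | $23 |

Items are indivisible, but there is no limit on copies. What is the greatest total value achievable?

$99

Best value-per-unit is ring box at 11/2, and filling with it alone uses weight 9×2=18. No mix of the others beats 9×11 = 99.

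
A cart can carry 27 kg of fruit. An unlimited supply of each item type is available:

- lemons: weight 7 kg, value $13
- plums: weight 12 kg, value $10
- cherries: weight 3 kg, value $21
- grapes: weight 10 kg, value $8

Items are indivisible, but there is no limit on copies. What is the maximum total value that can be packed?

$189

Best value-per-unit is cherries at 21/3, and filling with it alone uses weight 9×3=27. No mix of the others beats 9×21 = 189.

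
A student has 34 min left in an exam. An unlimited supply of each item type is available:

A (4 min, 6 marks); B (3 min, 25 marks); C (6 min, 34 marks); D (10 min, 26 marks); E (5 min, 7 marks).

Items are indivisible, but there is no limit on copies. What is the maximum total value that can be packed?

Best value-per-unit is B at 25/3, and filling with it alone uses time 11×3=33. No mix of the others beats 11×25 = 275.

275 marks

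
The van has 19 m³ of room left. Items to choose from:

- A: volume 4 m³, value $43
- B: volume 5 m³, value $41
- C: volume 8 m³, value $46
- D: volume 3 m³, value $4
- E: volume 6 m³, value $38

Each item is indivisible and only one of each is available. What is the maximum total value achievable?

Check high-value combinations within 19 m³:
- A+B+C: volume 4+5+8=17, value 43+41+46=130
- A+C+E: volume 4+8+6=18, value 43+46+38=127
- A+B+D+E: volume 4+5+3+6=18, value 43+41+4+38=126
Best: $130.

$130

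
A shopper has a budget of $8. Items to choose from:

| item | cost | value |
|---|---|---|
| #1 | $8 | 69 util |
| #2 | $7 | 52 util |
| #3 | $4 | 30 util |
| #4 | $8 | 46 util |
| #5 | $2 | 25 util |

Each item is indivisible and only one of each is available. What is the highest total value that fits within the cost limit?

Check high-value combinations within $8:
- #1: cost 8, value 69
- #3+#5: cost 4+2=6, value 30+25=55
- #2: cost 7, value 52
Best: 69 util.

69 util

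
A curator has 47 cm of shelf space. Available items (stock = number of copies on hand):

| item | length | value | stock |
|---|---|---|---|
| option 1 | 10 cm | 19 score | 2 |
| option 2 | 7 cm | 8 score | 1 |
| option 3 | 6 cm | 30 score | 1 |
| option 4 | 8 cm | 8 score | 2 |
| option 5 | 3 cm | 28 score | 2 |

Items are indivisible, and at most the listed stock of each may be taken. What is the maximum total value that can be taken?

140 score

Best selections within length 47 and stock limits:
- 2×option 1 + 1×option 2 + 1×option 3 + 1×option 4 + 2×option 5: length 47, value 140
- 2×option 1 + 1×option 2 + 1×option 3 + 2×option 5: length 39, value 132
- 2×option 1 + 1×option 3 + 1×option 4 + 2×option 5: length 40, value 132
- 1×option 1 + 1×option 2 + 1×option 3 + 2×option 4 + 2×option 5: length 45, value 129
Best: 140 score.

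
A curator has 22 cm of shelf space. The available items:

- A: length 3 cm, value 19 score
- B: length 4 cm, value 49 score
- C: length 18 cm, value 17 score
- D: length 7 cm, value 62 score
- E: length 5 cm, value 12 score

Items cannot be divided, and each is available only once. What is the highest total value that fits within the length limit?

Check high-value combinations within 22 cm:
- A+B+D+E: length 3+4+7+5=19, value 19+49+62+12=142
- A+B+D: length 3+4+7=14, value 19+49+62=130
- B+D+E: length 4+7+5=16, value 49+62+12=123
- B+D: length 4+7=11, value 49+62=111
Best: 142 score.

142 score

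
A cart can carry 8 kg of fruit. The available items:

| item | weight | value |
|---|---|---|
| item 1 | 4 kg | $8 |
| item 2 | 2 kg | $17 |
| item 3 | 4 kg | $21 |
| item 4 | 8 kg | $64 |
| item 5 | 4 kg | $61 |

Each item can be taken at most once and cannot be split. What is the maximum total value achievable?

$82

Check high-value combinations within 8 kg:
- item 3+item 5: weight 4+4=8, value 21+61=82
- item 2+item 5: weight 2+4=6, value 17+61=78
- item 1+item 5: weight 4+4=8, value 8+61=69
- item 4: weight 8, value 64
- item 5: weight 4, value 61
Best: $82.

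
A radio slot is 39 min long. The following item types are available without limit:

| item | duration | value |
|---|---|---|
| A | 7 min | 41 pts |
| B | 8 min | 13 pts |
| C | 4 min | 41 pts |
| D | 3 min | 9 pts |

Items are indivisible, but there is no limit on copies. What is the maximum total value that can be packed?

378 pts

Best value-per-unit is C at 41/4; filling with it alone gives 9×41 = 369.
Optimal mix: 9×C + 1×D → duration 39, value 378.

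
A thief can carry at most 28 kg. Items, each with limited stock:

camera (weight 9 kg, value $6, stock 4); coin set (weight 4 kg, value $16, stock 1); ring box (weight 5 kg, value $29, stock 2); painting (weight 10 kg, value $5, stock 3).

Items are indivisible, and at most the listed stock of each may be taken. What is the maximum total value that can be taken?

Best selections within weight 28 and stock limits:
- 1×camera + 1×coin set + 2×ring box: weight 23, value 80
- 1×coin set + 2×ring box + 1×painting: weight 24, value 79
Best: $80.

$80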